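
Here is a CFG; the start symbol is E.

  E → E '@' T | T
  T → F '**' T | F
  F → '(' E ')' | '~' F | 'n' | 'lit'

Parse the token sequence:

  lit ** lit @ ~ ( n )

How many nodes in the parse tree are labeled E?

[E [E [T [F lit] ** [T [F lit]]]] @ [T [F ~ [F ( [E [T [F n]]] )]]]]

3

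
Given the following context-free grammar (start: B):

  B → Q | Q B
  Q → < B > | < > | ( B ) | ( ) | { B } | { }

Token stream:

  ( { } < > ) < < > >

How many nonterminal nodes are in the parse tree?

10

[B [Q ( [B [Q { }] [B [Q < >]]] )] [B [Q < [B [Q < >]] >]]]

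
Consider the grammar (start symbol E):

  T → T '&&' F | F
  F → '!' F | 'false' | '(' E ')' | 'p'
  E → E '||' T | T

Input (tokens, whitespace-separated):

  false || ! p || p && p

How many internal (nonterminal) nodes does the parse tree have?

[E [E [E [T [F false]]] || [T [F ! [F p]]]] || [T [T [F p]] && [F p]]]

12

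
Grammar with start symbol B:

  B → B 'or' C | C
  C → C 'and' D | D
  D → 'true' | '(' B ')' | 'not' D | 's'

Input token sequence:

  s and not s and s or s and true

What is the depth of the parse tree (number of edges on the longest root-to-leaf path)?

6

[B [B [C [C [C [D s]] and [D not [D s]]] and [D s]]] or [C [C [D s]] and [D true]]]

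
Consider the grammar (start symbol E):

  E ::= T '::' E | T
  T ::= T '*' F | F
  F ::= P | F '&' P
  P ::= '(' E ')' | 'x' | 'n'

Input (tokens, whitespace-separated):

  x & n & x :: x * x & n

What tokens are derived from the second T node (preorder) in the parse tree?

[E [T [F [F [F [P x]] & [P n]] & [P x]]] :: [E [T [T [F [P x]]] * [F [F [P x]] & [P n]]]]]

x * x & n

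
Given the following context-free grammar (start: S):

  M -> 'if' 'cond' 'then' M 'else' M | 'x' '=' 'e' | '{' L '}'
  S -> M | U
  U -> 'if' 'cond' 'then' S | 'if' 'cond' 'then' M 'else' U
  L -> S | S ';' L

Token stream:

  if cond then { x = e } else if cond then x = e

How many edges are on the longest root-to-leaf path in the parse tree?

6

[S [U if cond then [M { [L [S [M x = e]]] }] else [U if cond then [S [M x = e]]]]]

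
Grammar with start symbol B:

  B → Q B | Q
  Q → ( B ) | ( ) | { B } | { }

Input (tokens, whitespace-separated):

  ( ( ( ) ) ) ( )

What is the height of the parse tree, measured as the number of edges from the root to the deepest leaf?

6

[B [Q ( [B [Q ( [B [Q ( )]] )]] )] [B [Q ( )]]]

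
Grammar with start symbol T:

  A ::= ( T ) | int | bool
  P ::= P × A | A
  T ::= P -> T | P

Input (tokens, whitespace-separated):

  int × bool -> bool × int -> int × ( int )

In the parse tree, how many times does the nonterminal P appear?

7

[T [P [P [A int]] × [A bool]] -> [T [P [P [A bool]] × [A int]] -> [T [P [P [A int]] × [A ( [T [P [A int]]] )]]]]]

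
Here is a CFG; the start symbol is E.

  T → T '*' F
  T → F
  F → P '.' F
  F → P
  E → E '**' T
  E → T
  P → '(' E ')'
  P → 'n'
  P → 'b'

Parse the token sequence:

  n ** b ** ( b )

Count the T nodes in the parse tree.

4

[E [E [E [T [F [P n]]]] ** [T [F [P b]]]] ** [T [F [P ( [E [T [F [P b]]]] )]]]]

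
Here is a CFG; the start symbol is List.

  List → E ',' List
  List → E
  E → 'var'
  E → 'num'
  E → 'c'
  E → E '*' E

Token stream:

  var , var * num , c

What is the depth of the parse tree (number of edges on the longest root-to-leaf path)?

4

[List [E var] , [List [E [E var] * [E num]] , [List [E c]]]]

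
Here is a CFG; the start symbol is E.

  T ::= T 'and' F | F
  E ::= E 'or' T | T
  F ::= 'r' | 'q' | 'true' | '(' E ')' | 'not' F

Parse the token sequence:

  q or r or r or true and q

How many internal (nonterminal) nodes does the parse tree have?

[E [E [E [E [T [F q]]] or [T [F r]]] or [T [F r]]] or [T [T [F true]] and [F q]]]

14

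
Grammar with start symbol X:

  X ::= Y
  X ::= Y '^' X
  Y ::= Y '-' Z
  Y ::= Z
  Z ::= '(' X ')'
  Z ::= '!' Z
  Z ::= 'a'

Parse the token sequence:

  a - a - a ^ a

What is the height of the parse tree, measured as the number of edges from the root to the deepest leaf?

[X [Y [Y [Y [Z a]] - [Z a]] - [Z a]] ^ [X [Y [Z a]]]]

5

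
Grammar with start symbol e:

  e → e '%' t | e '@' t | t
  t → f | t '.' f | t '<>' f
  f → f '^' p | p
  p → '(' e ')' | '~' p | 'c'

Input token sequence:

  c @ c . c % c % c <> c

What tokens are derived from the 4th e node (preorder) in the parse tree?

c

[e [e [e [e [t [f [p c]]]] @ [t [t [f [p c]]] . [f [p c]]]] % [t [f [p c]]]] % [t [t [f [p c]]] <> [f [p c]]]]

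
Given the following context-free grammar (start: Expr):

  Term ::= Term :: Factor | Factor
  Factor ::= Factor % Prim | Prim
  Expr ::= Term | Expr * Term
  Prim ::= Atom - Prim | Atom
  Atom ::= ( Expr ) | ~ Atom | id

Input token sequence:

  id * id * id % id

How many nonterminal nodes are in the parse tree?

[Expr [Expr [Expr [Term [Factor [Prim [Atom id]]]]] * [Term [Factor [Prim [Atom id]]]]] * [Term [Factor [Factor [Prim [Atom id]]] % [Prim [Atom id]]]]]

18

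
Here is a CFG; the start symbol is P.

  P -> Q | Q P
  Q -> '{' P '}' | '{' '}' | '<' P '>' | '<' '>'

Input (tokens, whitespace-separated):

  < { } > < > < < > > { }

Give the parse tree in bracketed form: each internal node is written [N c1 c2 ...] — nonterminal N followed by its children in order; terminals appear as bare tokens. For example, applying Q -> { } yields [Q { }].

[P [Q < [P [Q { }]] >] [P [Q < >] [P [Q < [P [Q < >]] >] [P [Q { }]]]]]

P
Q P
< P > P
< Q > P
< { } > P
< { } > Q P
< { } > < > P
< { } > < > Q P
< { } > < > < P > P
< { } > < > < Q > P
< { } > < > < < > > P
< { } > < > < < > > Q
< { } > < > < < > > { }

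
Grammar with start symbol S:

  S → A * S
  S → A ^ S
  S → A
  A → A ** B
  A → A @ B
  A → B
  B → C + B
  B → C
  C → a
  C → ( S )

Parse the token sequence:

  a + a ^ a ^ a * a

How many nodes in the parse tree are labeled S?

[S [A [B [C a] + [B [C a]]]] ^ [S [A [B [C a]]] ^ [S [A [B [C a]]] * [S [A [B [C a]]]]]]]

4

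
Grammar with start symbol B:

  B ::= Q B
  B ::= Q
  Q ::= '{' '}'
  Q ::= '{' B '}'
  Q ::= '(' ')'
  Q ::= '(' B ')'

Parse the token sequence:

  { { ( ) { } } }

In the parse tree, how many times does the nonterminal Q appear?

4

[B [Q { [B [Q { [B [Q ( )] [B [Q { }]]] }]] }]]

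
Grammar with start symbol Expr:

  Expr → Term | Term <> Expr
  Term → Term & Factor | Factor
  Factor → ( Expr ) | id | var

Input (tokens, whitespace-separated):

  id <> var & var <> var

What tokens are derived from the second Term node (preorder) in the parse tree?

var & var

[Expr [Term [Factor id]] <> [Expr [Term [Term [Factor var]] & [Factor var]] <> [Expr [Term [Factor var]]]]]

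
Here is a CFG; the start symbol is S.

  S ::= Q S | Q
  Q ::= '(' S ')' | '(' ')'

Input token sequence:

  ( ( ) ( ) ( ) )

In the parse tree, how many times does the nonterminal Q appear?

[S [Q ( [S [Q ( )] [S [Q ( )] [S [Q ( )]]]] )]]

4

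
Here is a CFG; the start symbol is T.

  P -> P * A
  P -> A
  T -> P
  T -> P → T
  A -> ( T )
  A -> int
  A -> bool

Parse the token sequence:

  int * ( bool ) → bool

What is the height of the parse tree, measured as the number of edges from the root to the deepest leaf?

6

[T [P [P [A int]] * [A ( [T [P [A bool]]] )]] → [T [P [A bool]]]]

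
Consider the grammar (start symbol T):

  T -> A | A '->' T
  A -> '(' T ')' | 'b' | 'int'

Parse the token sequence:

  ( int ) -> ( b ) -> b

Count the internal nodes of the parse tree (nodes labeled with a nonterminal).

[T [A ( [T [A int]] )] -> [T [A ( [T [A b]] )] -> [T [A b]]]]

10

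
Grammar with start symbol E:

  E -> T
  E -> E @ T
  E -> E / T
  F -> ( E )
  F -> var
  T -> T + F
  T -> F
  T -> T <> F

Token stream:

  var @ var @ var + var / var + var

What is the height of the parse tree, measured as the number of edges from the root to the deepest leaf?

[E [E [E [E [T [F var]]] @ [T [F var]]] @ [T [T [F var]] + [F var]]] / [T [T [F var]] + [F var]]]

6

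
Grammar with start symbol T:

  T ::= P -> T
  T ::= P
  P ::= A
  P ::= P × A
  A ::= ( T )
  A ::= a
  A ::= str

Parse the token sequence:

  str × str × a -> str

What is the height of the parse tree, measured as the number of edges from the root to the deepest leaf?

5

[T [P [P [P [A str]] × [A str]] × [A a]] -> [T [P [A str]]]]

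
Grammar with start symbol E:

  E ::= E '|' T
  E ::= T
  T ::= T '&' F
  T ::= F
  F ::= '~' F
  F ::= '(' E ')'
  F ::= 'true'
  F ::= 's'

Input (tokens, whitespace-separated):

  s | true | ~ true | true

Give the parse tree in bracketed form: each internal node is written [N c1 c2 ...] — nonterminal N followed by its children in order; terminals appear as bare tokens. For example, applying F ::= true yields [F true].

E
E | T
E | T | T
E | T | T | T
T | T | T | T
F | T | T | T
s | T | T | T
s | F | T | T
s | true | T | T
s | true | F | T
s | true | ~ F | T
s | true | ~ true | T
s | true | ~ true | F
s | true | ~ true | true

[E [E [E [E [T [F s]]] | [T [F true]]] | [T [F ~ [F true]]]] | [T [F true]]]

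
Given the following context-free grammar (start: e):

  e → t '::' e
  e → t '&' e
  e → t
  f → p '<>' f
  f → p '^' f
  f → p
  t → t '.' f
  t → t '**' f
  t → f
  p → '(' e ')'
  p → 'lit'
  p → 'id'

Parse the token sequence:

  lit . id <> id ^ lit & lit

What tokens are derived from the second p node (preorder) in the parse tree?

id

[e [t [t [f [p lit]]] . [f [p id] <> [f [p id] ^ [f [p lit]]]]] & [e [t [f [p lit]]]]]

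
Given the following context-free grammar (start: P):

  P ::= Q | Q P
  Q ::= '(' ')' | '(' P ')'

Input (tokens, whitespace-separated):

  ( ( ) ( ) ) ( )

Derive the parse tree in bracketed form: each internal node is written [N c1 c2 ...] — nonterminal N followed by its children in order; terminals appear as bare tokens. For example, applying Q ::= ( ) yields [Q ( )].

[P [Q ( [P [Q ( )] [P [Q ( )]]] )] [P [Q ( )]]]

P
Q P
( P ) P
( Q P ) P
( ( ) P ) P
( ( ) Q ) P
( ( ) ( ) ) P
( ( ) ( ) ) Q
( ( ) ( ) ) ( )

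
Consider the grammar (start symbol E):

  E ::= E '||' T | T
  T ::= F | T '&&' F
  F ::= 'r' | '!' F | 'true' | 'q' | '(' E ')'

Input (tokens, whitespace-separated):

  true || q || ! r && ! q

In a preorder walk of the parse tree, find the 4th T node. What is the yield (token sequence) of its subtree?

[E [E [E [T [F true]]] || [T [F q]]] || [T [T [F ! [F r]]] && [F ! [F q]]]]

! r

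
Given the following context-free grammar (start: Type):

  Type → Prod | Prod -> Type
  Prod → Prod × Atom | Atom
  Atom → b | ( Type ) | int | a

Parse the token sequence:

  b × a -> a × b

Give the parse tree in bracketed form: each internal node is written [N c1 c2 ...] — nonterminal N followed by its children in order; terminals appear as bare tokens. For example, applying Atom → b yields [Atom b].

[Type [Prod [Prod [Atom b]] × [Atom a]] -> [Type [Prod [Prod [Atom a]] × [Atom b]]]]

Type
Prod -> Type
Prod × Atom -> Type
Atom × Atom -> Type
b × Atom -> Type
b × a -> Type
b × a -> Prod
b × a -> Prod × Atom
b × a -> Atom × Atom
b × a -> a × Atom
b × a -> a × b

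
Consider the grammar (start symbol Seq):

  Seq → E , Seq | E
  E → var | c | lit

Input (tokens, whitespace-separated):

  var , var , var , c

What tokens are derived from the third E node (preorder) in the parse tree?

[Seq [E var] , [Seq [E var] , [Seq [E var] , [Seq [E c]]]]]

var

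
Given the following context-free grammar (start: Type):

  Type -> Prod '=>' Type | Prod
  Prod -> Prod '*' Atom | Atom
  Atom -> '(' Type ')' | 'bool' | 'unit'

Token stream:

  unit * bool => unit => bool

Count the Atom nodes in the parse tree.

4

[Type [Prod [Prod [Atom unit]] * [Atom bool]] => [Type [Prod [Atom unit]] => [Type [Prod [Atom bool]]]]]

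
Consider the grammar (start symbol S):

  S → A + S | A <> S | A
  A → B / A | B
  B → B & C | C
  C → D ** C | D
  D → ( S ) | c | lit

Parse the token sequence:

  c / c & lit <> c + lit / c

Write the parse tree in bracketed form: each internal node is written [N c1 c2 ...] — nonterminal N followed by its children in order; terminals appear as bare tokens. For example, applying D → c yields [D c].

[S [A [B [C [D c]]] / [A [B [B [C [D c]]] & [C [D lit]]]]] <> [S [A [B [C [D c]]]] + [S [A [B [C [D lit]]] / [A [B [C [D c]]]]]]]]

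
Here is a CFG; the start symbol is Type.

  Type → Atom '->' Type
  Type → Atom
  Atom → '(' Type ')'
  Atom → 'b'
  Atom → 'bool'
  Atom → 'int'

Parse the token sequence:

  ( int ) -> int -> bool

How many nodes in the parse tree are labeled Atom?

[Type [Atom ( [Type [Atom int]] )] -> [Type [Atom int] -> [Type [Atom bool]]]]

4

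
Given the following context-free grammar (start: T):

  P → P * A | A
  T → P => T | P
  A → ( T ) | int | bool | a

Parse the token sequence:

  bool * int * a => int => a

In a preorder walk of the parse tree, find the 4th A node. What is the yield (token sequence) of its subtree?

[T [P [P [P [A bool]] * [A int]] * [A a]] => [T [P [A int]] => [T [P [A a]]]]]

int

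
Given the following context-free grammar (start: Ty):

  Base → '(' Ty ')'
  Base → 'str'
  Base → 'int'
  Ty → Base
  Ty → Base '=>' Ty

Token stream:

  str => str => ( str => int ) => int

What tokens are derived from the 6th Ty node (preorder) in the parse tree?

[Ty [Base str] => [Ty [Base str] => [Ty [Base ( [Ty [Base str] => [Ty [Base int]]] )] => [Ty [Base int]]]]]

int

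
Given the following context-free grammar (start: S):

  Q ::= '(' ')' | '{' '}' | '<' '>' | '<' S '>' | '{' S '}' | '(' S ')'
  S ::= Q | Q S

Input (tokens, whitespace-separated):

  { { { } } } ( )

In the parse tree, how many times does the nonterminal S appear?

[S [Q { [S [Q { [S [Q { }]] }]] }] [S [Q ( )]]]

4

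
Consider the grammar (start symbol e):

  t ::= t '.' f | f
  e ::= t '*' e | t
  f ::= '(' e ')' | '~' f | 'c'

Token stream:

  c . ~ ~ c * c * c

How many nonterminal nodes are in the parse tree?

13

[e [t [t [f c]] . [f ~ [f ~ [f c]]]] * [e [t [f c]] * [e [t [f c]]]]]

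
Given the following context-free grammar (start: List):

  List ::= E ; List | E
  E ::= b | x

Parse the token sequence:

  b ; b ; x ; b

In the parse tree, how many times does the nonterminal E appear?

4

[List [E b] ; [List [E b] ; [List [E x] ; [List [E b]]]]]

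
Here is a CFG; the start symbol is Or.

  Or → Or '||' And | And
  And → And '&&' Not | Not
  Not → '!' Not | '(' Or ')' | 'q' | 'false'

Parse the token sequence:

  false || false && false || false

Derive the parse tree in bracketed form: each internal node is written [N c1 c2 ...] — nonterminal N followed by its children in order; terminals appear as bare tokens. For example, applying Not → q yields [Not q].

[Or [Or [Or [And [Not false]]] || [And [And [Not false]] && [Not false]]] || [And [Not false]]]

Or
Or || And
Or || And || And
And || And || And
Not || And || And
false || And || And
false || And && Not || And
false || Not && Not || And
false || false && Not || And
false || false && false || And
false || false && false || Not
false || false && false || false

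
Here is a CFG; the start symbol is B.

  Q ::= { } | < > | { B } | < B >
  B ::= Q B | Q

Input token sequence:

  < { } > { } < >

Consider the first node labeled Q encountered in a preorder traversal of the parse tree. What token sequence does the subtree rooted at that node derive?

[B [Q < [B [Q { }]] >] [B [Q { }] [B [Q < >]]]]

< { } >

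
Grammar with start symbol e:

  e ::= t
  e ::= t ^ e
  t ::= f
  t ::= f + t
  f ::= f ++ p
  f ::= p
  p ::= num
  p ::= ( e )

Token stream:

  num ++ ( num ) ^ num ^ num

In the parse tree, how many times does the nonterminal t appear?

4

[e [t [f [f [p num]] ++ [p ( [e [t [f [p num]]]] )]]] ^ [e [t [f [p num]]] ^ [e [t [f [p num]]]]]]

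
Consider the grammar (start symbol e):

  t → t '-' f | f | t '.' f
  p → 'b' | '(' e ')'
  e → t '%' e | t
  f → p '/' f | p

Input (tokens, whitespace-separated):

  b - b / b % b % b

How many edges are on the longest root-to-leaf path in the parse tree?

6

[e [t [t [f [p b]]] - [f [p b] / [f [p b]]]] % [e [t [f [p b]]] % [e [t [f [p b]]]]]]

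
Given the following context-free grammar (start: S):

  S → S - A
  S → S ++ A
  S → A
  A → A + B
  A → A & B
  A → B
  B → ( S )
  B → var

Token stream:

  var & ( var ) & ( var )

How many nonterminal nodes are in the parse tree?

[S [A [A [A [B var]] & [B ( [S [A [B var]]] )]] & [B ( [S [A [B var]]] )]]]

13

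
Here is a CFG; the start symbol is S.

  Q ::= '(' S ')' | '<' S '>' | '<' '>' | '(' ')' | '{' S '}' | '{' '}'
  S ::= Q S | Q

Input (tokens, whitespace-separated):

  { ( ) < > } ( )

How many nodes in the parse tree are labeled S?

4

[S [Q { [S [Q ( )] [S [Q < >]]] }] [S [Q ( )]]]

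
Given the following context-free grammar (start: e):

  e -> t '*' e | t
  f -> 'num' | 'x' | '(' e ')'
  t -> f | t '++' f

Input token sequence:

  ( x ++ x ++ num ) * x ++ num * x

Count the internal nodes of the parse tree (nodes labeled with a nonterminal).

18

[e [t [f ( [e [t [t [t [f x]] ++ [f x]] ++ [f num]]] )]] * [e [t [t [f x]] ++ [f num]] * [e [t [f x]]]]]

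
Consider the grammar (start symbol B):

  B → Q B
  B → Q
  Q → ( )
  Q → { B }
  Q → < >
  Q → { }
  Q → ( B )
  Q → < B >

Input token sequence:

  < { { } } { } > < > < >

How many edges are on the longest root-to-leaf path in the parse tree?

6

[B [Q < [B [Q { [B [Q { }]] }] [B [Q { }]]] >] [B [Q < >] [B [Q < >]]]]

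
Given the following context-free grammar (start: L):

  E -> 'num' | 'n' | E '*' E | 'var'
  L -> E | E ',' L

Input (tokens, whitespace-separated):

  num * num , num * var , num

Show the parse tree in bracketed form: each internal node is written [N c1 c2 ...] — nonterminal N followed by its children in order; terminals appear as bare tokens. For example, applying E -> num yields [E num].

[L [E [E num] * [E num]] , [L [E [E num] * [E var]] , [L [E num]]]]

L
E , L
E * E , L
num * E , L
num * num , L
num * num , E , L
num * num , E * E , L
num * num , num * E , L
num * num , num * var , L
num * num , num * var , E
num * num , num * var , num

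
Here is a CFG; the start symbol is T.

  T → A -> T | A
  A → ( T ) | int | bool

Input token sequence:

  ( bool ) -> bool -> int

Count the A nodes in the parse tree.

[T [A ( [T [A bool]] )] -> [T [A bool] -> [T [A int]]]]

4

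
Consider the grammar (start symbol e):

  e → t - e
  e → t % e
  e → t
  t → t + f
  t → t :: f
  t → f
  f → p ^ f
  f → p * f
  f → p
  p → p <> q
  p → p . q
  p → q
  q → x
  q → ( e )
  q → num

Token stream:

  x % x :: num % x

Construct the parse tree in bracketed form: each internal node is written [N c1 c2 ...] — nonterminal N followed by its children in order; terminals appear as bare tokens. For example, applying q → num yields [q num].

e
t % e
f % e
p % e
q % e
x % e
x % t % e
x % t :: f % e
x % f :: f % e
x % p :: f % e
x % q :: f % e
x % x :: f % e
x % x :: p % e
x % x :: q % e
x % x :: num % e
x % x :: num % t
x % x :: num % f
x % x :: num % p
x % x :: num % q
x % x :: num % x

[e [t [f [p [q x]]]] % [e [t [t [f [p [q x]]]] :: [f [p [q num]]]] % [e [t [f [p [q x]]]]]]]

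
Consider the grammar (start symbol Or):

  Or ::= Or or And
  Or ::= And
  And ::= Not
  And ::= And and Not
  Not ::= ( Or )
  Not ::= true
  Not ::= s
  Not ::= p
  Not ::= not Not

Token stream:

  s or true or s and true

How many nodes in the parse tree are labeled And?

[Or [Or [Or [And [Not s]]] or [And [Not true]]] or [And [And [Not s]] and [Not true]]]

4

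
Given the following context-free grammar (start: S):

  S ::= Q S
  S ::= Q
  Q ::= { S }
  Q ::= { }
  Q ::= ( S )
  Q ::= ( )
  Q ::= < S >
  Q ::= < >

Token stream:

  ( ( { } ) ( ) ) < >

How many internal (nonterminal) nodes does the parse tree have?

[S [Q ( [S [Q ( [S [Q { }]] )] [S [Q ( )]]] )] [S [Q < >]]]

10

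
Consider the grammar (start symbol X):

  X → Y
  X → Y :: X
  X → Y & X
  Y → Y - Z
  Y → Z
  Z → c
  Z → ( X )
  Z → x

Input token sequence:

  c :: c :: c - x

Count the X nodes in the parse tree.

[X [Y [Z c]] :: [X [Y [Z c]] :: [X [Y [Y [Z c]] - [Z x]]]]]

3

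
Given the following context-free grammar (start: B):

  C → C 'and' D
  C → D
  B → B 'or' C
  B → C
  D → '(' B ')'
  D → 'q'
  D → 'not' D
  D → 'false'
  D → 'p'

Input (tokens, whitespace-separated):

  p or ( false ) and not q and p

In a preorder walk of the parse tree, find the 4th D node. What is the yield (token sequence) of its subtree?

[B [B [C [D p]]] or [C [C [C [D ( [B [C [D false]]] )]] and [D not [D q]]] and [D p]]]

not q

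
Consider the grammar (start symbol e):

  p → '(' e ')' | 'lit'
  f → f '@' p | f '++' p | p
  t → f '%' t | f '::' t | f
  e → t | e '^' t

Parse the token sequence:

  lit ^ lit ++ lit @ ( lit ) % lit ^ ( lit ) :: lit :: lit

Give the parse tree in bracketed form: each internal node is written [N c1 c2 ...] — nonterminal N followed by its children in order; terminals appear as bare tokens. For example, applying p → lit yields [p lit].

[e [e [e [t [f [p lit]]]] ^ [t [f [f [f [p lit]] ++ [p lit]] @ [p ( [e [t [f [p lit]]]] )]] % [t [f [p lit]]]]] ^ [t [f [p ( [e [t [f [p lit]]]] )]] :: [t [f [p lit]] :: [t [f [p lit]]]]]]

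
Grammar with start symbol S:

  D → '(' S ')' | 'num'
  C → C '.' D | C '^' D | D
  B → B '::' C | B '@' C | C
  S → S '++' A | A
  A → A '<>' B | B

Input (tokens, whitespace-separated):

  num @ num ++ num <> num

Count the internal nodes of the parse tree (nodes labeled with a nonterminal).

[S [S [A [B [B [C [D num]]] @ [C [D num]]]]] ++ [A [A [B [C [D num]]]] <> [B [C [D num]]]]]

17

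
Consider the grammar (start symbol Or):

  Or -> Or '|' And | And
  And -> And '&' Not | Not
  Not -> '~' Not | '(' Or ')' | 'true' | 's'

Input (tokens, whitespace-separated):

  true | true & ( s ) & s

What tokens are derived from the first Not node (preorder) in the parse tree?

true

[Or [Or [And [Not true]]] | [And [And [And [Not true]] & [Not ( [Or [And [Not s]]] )]] & [Not s]]]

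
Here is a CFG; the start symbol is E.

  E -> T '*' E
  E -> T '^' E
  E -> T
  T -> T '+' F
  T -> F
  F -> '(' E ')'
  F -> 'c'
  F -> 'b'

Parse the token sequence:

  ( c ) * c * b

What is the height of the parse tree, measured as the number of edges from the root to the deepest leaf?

6

[E [T [F ( [E [T [F c]]] )]] * [E [T [F c]] * [E [T [F b]]]]]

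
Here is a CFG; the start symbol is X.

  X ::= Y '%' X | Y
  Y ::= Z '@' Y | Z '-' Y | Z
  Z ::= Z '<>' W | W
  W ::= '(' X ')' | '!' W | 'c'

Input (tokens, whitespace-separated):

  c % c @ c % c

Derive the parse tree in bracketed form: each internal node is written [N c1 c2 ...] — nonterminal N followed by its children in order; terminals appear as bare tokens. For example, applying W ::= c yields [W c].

[X [Y [Z [W c]]] % [X [Y [Z [W c]] @ [Y [Z [W c]]]] % [X [Y [Z [W c]]]]]]

X
Y % X
Z % X
W % X
c % X
c % Y % X
c % Z @ Y % X
c % W @ Y % X
c % c @ Y % X
c % c @ Z % X
c % c @ W % X
c % c @ c % X
c % c @ c % Y
c % c @ c % Z
c % c @ c % W
c % c @ c % c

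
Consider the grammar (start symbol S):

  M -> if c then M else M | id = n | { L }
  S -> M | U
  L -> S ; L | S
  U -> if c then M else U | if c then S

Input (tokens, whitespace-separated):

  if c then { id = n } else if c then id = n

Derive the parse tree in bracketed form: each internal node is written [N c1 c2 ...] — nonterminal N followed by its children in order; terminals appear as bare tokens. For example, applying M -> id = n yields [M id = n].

S
U
if c then M else U
if c then { L } else U
if c then { S } else U
if c then { M } else U
if c then { id = n } else U
if c then { id = n } else if c then S
if c then { id = n } else if c then M
if c then { id = n } else if c then id = n

[S [U if c then [M { [L [S [M id = n]]] }] else [U if c then [S [M id = n]]]]]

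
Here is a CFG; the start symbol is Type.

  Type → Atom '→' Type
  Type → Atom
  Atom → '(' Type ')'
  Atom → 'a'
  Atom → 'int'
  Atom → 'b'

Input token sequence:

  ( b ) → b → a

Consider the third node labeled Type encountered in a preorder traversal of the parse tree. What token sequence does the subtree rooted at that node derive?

b → a

[Type [Atom ( [Type [Atom b]] )] → [Type [Atom b] → [Type [Atom a]]]]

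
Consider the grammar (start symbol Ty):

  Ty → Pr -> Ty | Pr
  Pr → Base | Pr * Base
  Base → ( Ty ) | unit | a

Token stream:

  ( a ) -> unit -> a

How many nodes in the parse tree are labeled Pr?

4

[Ty [Pr [Base ( [Ty [Pr [Base a]]] )]] -> [Ty [Pr [Base unit]] -> [Ty [Pr [Base a]]]]]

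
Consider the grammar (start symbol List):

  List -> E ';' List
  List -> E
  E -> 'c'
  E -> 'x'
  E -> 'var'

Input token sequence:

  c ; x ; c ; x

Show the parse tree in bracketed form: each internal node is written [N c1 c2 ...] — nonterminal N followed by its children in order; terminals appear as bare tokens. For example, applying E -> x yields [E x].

List
E ; List
c ; List
c ; E ; List
c ; x ; List
c ; x ; E ; List
c ; x ; c ; List
c ; x ; c ; E
c ; x ; c ; x

[List [E c] ; [List [E x] ; [List [E c] ; [List [E x]]]]]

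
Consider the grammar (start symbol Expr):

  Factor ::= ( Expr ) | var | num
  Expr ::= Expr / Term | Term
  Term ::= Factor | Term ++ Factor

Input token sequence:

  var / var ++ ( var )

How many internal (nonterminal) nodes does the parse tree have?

[Expr [Expr [Term [Factor var]]] / [Term [Term [Factor var]] ++ [Factor ( [Expr [Term [Factor var]]] )]]]

11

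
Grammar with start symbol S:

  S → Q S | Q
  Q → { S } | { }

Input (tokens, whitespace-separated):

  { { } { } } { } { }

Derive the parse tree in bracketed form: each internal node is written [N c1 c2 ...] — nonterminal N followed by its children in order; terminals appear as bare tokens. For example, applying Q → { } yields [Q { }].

[S [Q { [S [Q { }] [S [Q { }]]] }] [S [Q { }] [S [Q { }]]]]

S
Q S
{ S } S
{ Q S } S
{ { } S } S
{ { } Q } S
{ { } { } } S
{ { } { } } Q S
{ { } { } } { } S
{ { } { } } { } Q
{ { } { } } { } { }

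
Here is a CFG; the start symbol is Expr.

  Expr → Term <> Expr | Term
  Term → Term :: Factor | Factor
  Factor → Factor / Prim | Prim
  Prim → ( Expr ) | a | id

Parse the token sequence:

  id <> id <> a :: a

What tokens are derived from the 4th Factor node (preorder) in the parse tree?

[Expr [Term [Factor [Prim id]]] <> [Expr [Term [Factor [Prim id]]] <> [Expr [Term [Term [Factor [Prim a]]] :: [Factor [Prim a]]]]]]

a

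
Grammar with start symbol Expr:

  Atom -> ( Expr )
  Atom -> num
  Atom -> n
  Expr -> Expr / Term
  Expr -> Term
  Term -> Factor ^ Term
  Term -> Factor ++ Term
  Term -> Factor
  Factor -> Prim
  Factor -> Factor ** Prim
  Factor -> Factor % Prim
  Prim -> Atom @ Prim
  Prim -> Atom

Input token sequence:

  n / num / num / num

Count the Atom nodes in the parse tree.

[Expr [Expr [Expr [Expr [Term [Factor [Prim [Atom n]]]]] / [Term [Factor [Prim [Atom num]]]]] / [Term [Factor [Prim [Atom num]]]]] / [Term [Factor [Prim [Atom num]]]]]

4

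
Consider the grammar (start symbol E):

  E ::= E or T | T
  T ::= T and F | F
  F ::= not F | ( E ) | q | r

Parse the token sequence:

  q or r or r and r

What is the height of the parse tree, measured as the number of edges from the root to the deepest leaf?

[E [E [E [T [F q]]] or [T [F r]]] or [T [T [F r]] and [F r]]]

5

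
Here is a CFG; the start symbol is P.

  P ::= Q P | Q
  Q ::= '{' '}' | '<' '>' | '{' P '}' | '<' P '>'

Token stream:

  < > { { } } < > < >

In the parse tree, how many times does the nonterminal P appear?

5

[P [Q < >] [P [Q { [P [Q { }]] }] [P [Q < >] [P [Q < >]]]]]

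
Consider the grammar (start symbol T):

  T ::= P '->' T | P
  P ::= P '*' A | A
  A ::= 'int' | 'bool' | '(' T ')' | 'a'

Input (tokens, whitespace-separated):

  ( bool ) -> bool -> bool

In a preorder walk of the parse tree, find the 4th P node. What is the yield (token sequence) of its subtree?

[T [P [A ( [T [P [A bool]]] )]] -> [T [P [A bool]] -> [T [P [A bool]]]]]

bool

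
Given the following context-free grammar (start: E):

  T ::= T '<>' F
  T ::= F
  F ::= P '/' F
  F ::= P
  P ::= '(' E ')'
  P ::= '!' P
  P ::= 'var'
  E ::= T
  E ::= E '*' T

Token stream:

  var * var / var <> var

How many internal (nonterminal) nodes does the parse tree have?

13

[E [E [T [F [P var]]]] * [T [T [F [P var] / [F [P var]]]] <> [F [P var]]]]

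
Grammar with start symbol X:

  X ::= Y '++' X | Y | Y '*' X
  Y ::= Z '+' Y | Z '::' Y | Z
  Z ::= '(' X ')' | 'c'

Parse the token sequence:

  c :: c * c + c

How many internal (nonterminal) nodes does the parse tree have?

[X [Y [Z c] :: [Y [Z c]]] * [X [Y [Z c] + [Y [Z c]]]]]

10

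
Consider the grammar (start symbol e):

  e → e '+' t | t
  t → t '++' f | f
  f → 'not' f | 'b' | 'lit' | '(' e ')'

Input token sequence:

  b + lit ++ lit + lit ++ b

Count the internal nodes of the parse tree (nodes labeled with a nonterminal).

13

[e [e [e [t [f b]]] + [t [t [f lit]] ++ [f lit]]] + [t [t [f lit]] ++ [f b]]]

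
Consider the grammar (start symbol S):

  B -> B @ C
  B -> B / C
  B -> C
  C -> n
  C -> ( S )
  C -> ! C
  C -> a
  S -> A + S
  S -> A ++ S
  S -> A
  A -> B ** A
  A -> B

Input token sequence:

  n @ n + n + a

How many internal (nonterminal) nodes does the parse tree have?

14

[S [A [B [B [C n]] @ [C n]]] + [S [A [B [C n]]] + [S [A [B [C a]]]]]]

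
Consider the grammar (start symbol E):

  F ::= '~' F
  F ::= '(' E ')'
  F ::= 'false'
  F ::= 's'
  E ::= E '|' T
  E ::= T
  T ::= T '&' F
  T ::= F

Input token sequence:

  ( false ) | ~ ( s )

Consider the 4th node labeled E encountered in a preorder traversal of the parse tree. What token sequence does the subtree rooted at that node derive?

s

[E [E [T [F ( [E [T [F false]]] )]]] | [T [F ~ [F ( [E [T [F s]]] )]]]]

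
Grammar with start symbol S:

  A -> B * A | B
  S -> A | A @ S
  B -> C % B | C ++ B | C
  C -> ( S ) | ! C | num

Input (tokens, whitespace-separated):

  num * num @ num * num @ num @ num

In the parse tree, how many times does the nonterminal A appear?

6

[S [A [B [C num]] * [A [B [C num]]]] @ [S [A [B [C num]] * [A [B [C num]]]] @ [S [A [B [C num]]] @ [S [A [B [C num]]]]]]]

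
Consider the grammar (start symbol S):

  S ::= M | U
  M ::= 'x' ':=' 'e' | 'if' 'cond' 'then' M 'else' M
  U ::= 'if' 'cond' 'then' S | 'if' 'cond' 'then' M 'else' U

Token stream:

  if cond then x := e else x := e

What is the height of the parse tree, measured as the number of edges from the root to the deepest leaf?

[S [M if cond then [M x := e] else [M x := e]]]

3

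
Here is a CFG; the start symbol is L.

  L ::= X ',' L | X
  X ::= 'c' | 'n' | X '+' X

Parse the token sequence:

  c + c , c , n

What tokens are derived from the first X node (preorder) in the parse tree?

c + c

[L [X [X c] + [X c]] , [L [X c] , [L [X n]]]]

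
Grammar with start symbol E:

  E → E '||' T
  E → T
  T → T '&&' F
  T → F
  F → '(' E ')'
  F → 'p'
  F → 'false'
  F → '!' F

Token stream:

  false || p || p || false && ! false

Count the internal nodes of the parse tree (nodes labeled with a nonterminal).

[E [E [E [E [T [F false]]] || [T [F p]]] || [T [F p]]] || [T [T [F false]] && [F ! [F false]]]]

15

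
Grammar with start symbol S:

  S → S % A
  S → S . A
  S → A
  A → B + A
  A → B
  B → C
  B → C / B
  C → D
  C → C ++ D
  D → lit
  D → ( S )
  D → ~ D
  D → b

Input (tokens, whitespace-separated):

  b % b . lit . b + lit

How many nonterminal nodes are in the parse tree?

[S [S [S [S [A [B [C [D b]]]]] % [A [B [C [D b]]]]] . [A [B [C [D lit]]]]] . [A [B [C [D b]]] + [A [B [C [D lit]]]]]]

24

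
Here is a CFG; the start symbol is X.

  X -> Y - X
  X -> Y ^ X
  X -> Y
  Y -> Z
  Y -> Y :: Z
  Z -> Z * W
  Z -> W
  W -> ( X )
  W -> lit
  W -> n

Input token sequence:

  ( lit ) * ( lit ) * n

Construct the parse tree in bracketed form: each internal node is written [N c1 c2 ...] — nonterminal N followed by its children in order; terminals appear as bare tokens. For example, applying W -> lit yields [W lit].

[X [Y [Z [Z [Z [W ( [X [Y [Z [W lit]]]] )]] * [W ( [X [Y [Z [W lit]]]] )]] * [W n]]]]

X
Y
Z
Z * W
Z * W * W
W * W * W
( X ) * W * W
( Y ) * W * W
( Z ) * W * W
( W ) * W * W
( lit ) * W * W
( lit ) * ( X ) * W
( lit ) * ( Y ) * W
( lit ) * ( Z ) * W
( lit ) * ( W ) * W
( lit ) * ( lit ) * W
( lit ) * ( lit ) * n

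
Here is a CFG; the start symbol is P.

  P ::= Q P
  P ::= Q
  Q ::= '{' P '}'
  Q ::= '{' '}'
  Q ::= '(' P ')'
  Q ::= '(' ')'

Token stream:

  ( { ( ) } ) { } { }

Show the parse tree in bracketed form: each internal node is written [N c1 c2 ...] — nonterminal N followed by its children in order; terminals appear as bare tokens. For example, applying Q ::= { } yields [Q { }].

[P [Q ( [P [Q { [P [Q ( )]] }]] )] [P [Q { }] [P [Q { }]]]]

P
Q P
( P ) P
( Q ) P
( { P } ) P
( { Q } ) P
( { ( ) } ) P
( { ( ) } ) Q P
( { ( ) } ) { } P
( { ( ) } ) { } Q
( { ( ) } ) { } { }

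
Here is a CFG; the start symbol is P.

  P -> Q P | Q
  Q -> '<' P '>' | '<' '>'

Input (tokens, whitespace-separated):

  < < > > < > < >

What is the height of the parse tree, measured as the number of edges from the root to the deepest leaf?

4

[P [Q < [P [Q < >]] >] [P [Q < >] [P [Q < >]]]]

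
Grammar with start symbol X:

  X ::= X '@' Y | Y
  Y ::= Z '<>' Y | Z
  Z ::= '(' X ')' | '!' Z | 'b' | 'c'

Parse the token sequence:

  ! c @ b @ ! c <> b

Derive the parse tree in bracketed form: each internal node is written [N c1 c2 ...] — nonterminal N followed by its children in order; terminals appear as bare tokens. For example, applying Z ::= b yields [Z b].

[X [X [X [Y [Z ! [Z c]]]] @ [Y [Z b]]] @ [Y [Z ! [Z c]] <> [Y [Z b]]]]

X
X @ Y
X @ Y @ Y
Y @ Y @ Y
Z @ Y @ Y
! Z @ Y @ Y
! c @ Y @ Y
! c @ Z @ Y
! c @ b @ Y
! c @ b @ Z <> Y
! c @ b @ ! Z <> Y
! c @ b @ ! c <> Y
! c @ b @ ! c <> Z
! c @ b @ ! c <> b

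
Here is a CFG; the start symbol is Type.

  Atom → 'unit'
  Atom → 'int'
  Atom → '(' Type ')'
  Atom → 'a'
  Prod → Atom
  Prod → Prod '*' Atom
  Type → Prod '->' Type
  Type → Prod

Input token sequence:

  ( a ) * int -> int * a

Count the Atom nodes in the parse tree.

[Type [Prod [Prod [Atom ( [Type [Prod [Atom a]]] )]] * [Atom int]] -> [Type [Prod [Prod [Atom int]] * [Atom a]]]]

5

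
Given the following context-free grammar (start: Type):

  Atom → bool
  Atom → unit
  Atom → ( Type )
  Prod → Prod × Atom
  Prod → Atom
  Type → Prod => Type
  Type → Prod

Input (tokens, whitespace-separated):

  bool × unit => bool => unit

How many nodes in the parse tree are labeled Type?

[Type [Prod [Prod [Atom bool]] × [Atom unit]] => [Type [Prod [Atom bool]] => [Type [Prod [Atom unit]]]]]

3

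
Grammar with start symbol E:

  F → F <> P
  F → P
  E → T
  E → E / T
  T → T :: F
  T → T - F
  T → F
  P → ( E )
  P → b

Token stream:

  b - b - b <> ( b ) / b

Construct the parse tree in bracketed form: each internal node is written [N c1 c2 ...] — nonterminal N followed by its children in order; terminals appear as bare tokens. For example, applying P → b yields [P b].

E
E / T
T / T
T - F / T
T - F - F / T
F - F - F / T
P - F - F / T
b - F - F / T
b - P - F / T
b - b - F / T
b - b - F <> P / T
b - b - P <> P / T
b - b - b <> P / T
b - b - b <> ( E ) / T
b - b - b <> ( T ) / T
b - b - b <> ( F ) / T
b - b - b <> ( P ) / T
b - b - b <> ( b ) / T
b - b - b <> ( b ) / F
b - b - b <> ( b ) / P
b - b - b <> ( b ) / b

[E [E [T [T [T [F [P b]]] - [F [P b]]] - [F [F [P b]] <> [P ( [E [T [F [P b]]]] )]]]] / [T [F [P b]]]]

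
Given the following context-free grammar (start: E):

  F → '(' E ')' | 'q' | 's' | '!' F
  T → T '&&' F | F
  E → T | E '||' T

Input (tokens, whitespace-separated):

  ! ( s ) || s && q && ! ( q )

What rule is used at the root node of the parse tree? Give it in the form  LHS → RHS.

E → E '||' T

[E [E [T [F ! [F ( [E [T [F s]]] )]]]] || [T [T [T [F s]] && [F q]] && [F ! [F ( [E [T [F q]]] )]]]]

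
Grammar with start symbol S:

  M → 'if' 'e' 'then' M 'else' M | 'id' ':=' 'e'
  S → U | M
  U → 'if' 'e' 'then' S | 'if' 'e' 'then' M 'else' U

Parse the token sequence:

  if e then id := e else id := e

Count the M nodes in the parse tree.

[S [M if e then [M id := e] else [M id := e]]]

3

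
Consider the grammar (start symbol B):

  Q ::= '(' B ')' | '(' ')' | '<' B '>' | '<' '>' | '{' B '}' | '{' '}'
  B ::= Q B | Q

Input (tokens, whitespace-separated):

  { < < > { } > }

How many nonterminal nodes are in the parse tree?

[B [Q { [B [Q < [B [Q < >] [B [Q { }]]] >]] }]]

8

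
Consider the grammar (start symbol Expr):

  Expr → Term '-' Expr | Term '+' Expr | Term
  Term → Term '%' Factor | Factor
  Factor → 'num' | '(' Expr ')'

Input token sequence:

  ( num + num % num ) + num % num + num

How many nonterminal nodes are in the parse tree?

19

[Expr [Term [Factor ( [Expr [Term [Factor num]] + [Expr [Term [Term [Factor num]] % [Factor num]]]] )]] + [Expr [Term [Term [Factor num]] % [Factor num]] + [Expr [Term [Factor num]]]]]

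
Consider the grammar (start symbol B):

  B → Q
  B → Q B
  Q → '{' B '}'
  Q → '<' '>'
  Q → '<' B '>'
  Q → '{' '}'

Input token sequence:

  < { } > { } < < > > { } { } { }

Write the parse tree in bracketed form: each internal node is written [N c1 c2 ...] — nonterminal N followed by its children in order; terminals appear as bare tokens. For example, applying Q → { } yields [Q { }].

B
Q B
< B > B
< Q > B
< { } > B
< { } > Q B
< { } > { } B
< { } > { } Q B
< { } > { } < B > B
< { } > { } < Q > B
< { } > { } < < > > B
< { } > { } < < > > Q B
< { } > { } < < > > { } B
< { } > { } < < > > { } Q B
< { } > { } < < > > { } { } B
< { } > { } < < > > { } { } Q
< { } > { } < < > > { } { } { }

[B [Q < [B [Q { }]] >] [B [Q { }] [B [Q < [B [Q < >]] >] [B [Q { }] [B [Q { }] [B [Q { }]]]]]]]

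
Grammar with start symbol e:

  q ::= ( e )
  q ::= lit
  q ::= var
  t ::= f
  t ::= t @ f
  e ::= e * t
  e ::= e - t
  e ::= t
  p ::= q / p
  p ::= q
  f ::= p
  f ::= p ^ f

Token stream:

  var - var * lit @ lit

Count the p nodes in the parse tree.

[e [e [e [t [f [p [q var]]]]] - [t [f [p [q var]]]]] * [t [t [f [p [q lit]]]] @ [f [p [q lit]]]]]

4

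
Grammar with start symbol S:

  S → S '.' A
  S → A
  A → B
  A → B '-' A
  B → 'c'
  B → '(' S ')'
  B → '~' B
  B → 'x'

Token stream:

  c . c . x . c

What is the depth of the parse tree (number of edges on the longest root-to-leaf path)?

[S [S [S [S [A [B c]]] . [A [B c]]] . [A [B x]]] . [A [B c]]]

6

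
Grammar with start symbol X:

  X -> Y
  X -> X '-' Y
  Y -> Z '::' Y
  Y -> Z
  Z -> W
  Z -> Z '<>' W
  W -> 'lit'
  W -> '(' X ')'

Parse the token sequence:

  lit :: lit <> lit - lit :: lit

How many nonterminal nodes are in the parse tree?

[X [X [Y [Z [W lit]] :: [Y [Z [Z [W lit]] <> [W lit]]]]] - [Y [Z [W lit]] :: [Y [Z [W lit]]]]]

16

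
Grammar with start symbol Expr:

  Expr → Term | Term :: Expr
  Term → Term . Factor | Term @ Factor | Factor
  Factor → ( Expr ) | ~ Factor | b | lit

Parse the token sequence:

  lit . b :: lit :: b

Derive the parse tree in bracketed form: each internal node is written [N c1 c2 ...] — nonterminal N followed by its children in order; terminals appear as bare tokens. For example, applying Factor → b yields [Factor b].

Expr
Term :: Expr
Term . Factor :: Expr
Factor . Factor :: Expr
lit . Factor :: Expr
lit . b :: Expr
lit . b :: Term :: Expr
lit . b :: Factor :: Expr
lit . b :: lit :: Expr
lit . b :: lit :: Term
lit . b :: lit :: Factor
lit . b :: lit :: b

[Expr [Term [Term [Factor lit]] . [Factor b]] :: [Expr [Term [Factor lit]] :: [Expr [Term [Factor b]]]]]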